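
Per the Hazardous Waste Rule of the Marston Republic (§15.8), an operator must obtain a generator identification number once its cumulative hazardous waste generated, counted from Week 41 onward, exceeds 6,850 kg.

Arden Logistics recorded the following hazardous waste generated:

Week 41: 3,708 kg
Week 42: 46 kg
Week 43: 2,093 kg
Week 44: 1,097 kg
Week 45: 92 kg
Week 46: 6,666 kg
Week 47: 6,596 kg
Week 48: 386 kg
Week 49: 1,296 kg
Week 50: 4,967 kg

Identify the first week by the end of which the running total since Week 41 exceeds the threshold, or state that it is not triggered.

Week 44

Through Week 41: 3,708 kg
Through Week 42: 3,754 kg
Through Week 43: 5,847 kg
Through Week 44: 6,944 kg ← exceeds threshold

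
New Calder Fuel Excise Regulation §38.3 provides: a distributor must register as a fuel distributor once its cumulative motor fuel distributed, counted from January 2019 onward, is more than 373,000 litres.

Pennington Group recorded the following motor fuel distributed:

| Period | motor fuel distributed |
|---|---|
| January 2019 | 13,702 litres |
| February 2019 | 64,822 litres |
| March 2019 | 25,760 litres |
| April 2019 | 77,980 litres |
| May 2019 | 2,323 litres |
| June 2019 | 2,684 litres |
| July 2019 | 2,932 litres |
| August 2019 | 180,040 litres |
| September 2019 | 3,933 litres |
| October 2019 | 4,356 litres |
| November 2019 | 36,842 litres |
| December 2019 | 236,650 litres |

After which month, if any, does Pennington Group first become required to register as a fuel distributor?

September 2019

Through January 2019: 13,702 litres
Through February 2019: 78,524 litres
Through March 2019: 104,284 litres
Through April 2019: 182,264 litres
Through May 2019: 184,587 litres
Through June 2019: 187,271 litres
Through July 2019: 190,203 litres
Through August 2019: 370,243 litres
Through September 2019: 374,176 litres ← exceeds threshold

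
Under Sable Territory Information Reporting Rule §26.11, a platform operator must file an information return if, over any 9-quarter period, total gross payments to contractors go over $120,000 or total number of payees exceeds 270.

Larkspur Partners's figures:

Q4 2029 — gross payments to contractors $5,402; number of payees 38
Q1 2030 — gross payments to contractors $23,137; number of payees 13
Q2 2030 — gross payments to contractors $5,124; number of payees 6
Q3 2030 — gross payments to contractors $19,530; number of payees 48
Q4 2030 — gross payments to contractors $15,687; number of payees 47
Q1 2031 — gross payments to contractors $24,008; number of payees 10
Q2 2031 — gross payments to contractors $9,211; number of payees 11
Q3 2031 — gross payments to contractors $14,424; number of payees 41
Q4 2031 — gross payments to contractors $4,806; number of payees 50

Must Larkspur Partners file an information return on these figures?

Yes

Total gross payments to contractors: $5,402 + $23,137 + $5,124 + $19,530 + $15,687 + $24,008 + $9,211 + $14,424 + $4,806 = $121,329 (> $120,000).
Total number of payees: 38 + 13 + 6 + 48 + 47 + 10 + 11 + 41 + 50 = 264 (≤ 270).
The test is 'or': at least one threshold is exceeded.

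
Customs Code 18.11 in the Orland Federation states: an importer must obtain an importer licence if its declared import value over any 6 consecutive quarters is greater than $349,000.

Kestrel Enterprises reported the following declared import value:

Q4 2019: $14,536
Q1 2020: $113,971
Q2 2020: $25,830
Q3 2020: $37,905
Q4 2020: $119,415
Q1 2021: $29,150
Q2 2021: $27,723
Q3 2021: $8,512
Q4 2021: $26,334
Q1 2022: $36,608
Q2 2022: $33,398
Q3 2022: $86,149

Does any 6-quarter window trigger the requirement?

Yes

Q4 2019–Q1 2021: $14,536 + $113,971 + $25,830 + $37,905 + $119,415 + $29,150 = $340,807 (under)
Q1 2020–Q2 2021: $113,971 + $25,830 + $37,905 + $119,415 + $29,150 + $27,723 = $353,994 (over)
Q2 2020–Q3 2021: $25,830 + $37,905 + $119,415 + $29,150 + $27,723 + $8,512 = $248,535 (under)
Q3 2020–Q4 2021: $37,905 + $119,415 + $29,150 + $27,723 + $8,512 + $26,334 = $249,039 (under)
Q4 2020–Q1 2022: $119,415 + $29,150 + $27,723 + $8,512 + $26,334 + $36,608 = $247,742 (under)
Q1 2021–Q2 2022: $29,150 + $27,723 + $8,512 + $26,334 + $36,608 + $33,398 = $161,725 (under)
Q2 2021–Q3 2022: $27,723 + $8,512 + $26,334 + $36,608 + $33,398 + $86,149 = $218,724 (under)
At least one window exceeds $349,000.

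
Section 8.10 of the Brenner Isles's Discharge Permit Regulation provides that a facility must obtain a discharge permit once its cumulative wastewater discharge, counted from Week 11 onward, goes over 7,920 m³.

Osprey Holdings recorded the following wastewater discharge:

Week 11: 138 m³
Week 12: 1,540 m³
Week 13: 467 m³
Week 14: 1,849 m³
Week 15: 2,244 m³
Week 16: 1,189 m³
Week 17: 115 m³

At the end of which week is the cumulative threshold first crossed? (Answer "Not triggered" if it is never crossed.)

Not triggered

Through Week 11: 138 m³
Through Week 12: 1,678 m³
Through Week 13: 2,145 m³
Through Week 14: 3,994 m³
Through Week 15: 6,238 m³
Through Week 16: 7,427 m³
Through Week 17: 7,542 m³
Final cumulative total 7,542 m³ ≤ 7,920 m³; the threshold is never exceeded.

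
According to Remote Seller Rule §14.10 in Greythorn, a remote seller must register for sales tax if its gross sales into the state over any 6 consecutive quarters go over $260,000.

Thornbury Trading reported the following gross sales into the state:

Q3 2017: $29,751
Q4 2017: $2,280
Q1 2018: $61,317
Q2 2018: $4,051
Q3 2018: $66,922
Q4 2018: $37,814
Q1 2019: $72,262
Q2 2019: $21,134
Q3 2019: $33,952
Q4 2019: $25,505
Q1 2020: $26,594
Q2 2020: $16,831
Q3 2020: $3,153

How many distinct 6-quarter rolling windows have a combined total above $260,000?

1

Q3 2017–Q4 2018: $29,751 + $2,280 + $61,317 + $4,051 + $66,922 + $37,814 = $202,135 (under)
Q4 2017–Q1 2019: $2,280 + $61,317 + $4,051 + $66,922 + $37,814 + $72,262 = $244,646 (under)
Q1 2018–Q2 2019: $61,317 + $4,051 + $66,922 + $37,814 + $72,262 + $21,134 = $263,500 (over)
Q2 2018–Q3 2019: $4,051 + $66,922 + $37,814 + $72,262 + $21,134 + $33,952 = $236,135 (under)
Q3 2018–Q4 2019: $66,922 + $37,814 + $72,262 + $21,134 + $33,952 + $25,505 = $257,589 (under)
Q4 2018–Q1 2020: $37,814 + $72,262 + $21,134 + $33,952 + $25,505 + $26,594 = $217,261 (under)
Q1 2019–Q2 2020: $72,262 + $21,134 + $33,952 + $25,505 + $26,594 + $16,831 = $196,278 (under)
Q2 2019–Q3 2020: $21,134 + $33,952 + $25,505 + $26,594 + $16,831 + $3,153 = $127,169 (under)
1 window exceeds the threshold.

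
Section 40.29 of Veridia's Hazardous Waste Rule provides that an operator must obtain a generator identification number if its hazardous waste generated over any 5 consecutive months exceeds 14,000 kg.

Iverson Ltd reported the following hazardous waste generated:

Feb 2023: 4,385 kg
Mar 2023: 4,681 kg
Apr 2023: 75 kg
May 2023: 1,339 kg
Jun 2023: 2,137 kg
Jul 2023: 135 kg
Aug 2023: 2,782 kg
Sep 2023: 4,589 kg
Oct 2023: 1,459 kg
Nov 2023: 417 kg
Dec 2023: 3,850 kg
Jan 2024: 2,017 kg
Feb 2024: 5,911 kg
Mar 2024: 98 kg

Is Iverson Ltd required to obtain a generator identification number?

Feb 2023–Jun 2023: 4,385 kg + 4,681 kg + 75 kg + 1,339 kg + 2,137 kg = 12,617 kg (under)
Mar 2023–Jul 2023: 4,681 kg + 75 kg + 1,339 kg + 2,137 kg + 135 kg = 8,367 kg (under)
Apr 2023–Aug 2023: 75 kg + 1,339 kg + 2,137 kg + 135 kg + 2,782 kg = 6,468 kg (under)
May 2023–Sep 2023: 1,339 kg + 2,137 kg + 135 kg + 2,782 kg + 4,589 kg = 10,982 kg (under)
Jun 2023–Oct 2023: 2,137 kg + 135 kg + 2,782 kg + 4,589 kg + 1,459 kg = 11,102 kg (under)
Jul 2023–Nov 2023: 135 kg + 2,782 kg + 4,589 kg + 1,459 kg + 417 kg = 9,382 kg (under)
Aug 2023–Dec 2023: 2,782 kg + 4,589 kg + 1,459 kg + 417 kg + 3,850 kg = 13,097 kg (under)
Sep 2023–Jan 2024: 4,589 kg + 1,459 kg + 417 kg + 3,850 kg + 2,017 kg = 12,332 kg (under)
Oct 2023–Feb 2024: 1,459 kg + 417 kg + 3,850 kg + 2,017 kg + 5,911 kg = 13,654 kg (under)
Nov 2023–Mar 2024: 417 kg + 3,850 kg + 2,017 kg + 5,911 kg + 98 kg = 12,293 kg (under)
No window exceeds 14,000 kg.

No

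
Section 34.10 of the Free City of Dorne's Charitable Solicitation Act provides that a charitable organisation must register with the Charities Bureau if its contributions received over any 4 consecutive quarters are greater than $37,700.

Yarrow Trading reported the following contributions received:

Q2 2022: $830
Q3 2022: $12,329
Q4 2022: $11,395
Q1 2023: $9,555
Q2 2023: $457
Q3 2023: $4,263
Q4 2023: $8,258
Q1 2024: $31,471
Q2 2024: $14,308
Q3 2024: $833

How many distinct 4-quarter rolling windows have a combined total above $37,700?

3

Q2 2022–Q1 2023: $830 + $12,329 + $11,395 + $9,555 = $34,109 (under)
Q3 2022–Q2 2023: $12,329 + $11,395 + $9,555 + $457 = $33,736 (under)
Q4 2022–Q3 2023: $11,395 + $9,555 + $457 + $4,263 = $25,670 (under)
Q1 2023–Q4 2023: $9,555 + $457 + $4,263 + $8,258 = $22,533 (under)
Q2 2023–Q1 2024: $457 + $4,263 + $8,258 + $31,471 = $44,449 (over)
Q3 2023–Q2 2024: $4,263 + $8,258 + $31,471 + $14,308 = $58,300 (over)
Q4 2023–Q3 2024: $8,258 + $31,471 + $14,308 + $833 = $54,870 (over)
3 windows exceed the threshold.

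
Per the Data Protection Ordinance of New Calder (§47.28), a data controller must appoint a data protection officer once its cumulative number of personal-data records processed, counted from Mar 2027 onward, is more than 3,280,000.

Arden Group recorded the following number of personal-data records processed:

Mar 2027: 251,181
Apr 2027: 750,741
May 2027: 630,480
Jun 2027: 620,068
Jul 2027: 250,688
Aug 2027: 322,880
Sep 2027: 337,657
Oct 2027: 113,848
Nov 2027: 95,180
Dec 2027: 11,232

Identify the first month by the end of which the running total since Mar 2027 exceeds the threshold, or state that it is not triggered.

Through Mar 2027: 251,181
Through Apr 2027: 1,001,922
Through May 2027: 1,632,402
Through Jun 2027: 2,252,470
Through Jul 2027: 2,503,158
Through Aug 2027: 2,826,038
Through Sep 2027: 3,163,695
Through Oct 2027: 3,277,543
Through Nov 2027: 3,372,723 ← exceeds threshold

Nov 2027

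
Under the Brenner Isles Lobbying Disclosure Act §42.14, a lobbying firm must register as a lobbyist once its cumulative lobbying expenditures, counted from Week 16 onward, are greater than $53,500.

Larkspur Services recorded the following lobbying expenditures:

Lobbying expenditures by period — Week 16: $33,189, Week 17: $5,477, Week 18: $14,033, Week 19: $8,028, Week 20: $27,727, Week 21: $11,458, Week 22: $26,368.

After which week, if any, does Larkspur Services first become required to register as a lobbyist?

Through Week 16: $33,189
Through Week 17: $38,666
Through Week 18: $52,699
Through Week 19: $60,727 ← exceeds threshold

Week 19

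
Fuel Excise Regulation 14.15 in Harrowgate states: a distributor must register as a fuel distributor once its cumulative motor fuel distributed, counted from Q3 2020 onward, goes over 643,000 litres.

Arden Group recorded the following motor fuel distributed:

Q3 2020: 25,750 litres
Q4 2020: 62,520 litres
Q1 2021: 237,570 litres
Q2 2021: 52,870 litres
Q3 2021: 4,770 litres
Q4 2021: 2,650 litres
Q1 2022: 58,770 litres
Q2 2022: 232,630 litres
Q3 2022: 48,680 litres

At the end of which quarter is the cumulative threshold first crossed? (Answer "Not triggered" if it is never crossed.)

Q2 2022

Through Q3 2020: 25,750 litres
Through Q4 2020: 88,270 litres
Through Q1 2021: 325,840 litres
Through Q2 2021: 378,710 litres
Through Q3 2021: 383,480 litres
Through Q4 2021: 386,130 litres
Through Q1 2022: 444,900 litres
Through Q2 2022: 677,530 litres ← exceeds threshold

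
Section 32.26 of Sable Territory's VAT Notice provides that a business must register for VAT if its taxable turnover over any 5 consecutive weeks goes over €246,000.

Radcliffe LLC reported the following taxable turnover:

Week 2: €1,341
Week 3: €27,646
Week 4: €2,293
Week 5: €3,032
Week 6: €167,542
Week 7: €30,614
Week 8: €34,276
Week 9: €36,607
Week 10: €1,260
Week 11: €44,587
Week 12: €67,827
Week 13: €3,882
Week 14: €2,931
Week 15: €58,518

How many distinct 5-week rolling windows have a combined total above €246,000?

Week 2–Week 6: €1,341 + €27,646 + €2,293 + €3,032 + €167,542 = €201,854 (under)
Week 3–Week 7: €27,646 + €2,293 + €3,032 + €167,542 + €30,614 = €231,127 (under)
Week 4–Week 8: €2,293 + €3,032 + €167,542 + €30,614 + €34,276 = €237,757 (under)
Week 5–Week 9: €3,032 + €167,542 + €30,614 + €34,276 + €36,607 = €272,071 (over)
Week 6–Week 10: €167,542 + €30,614 + €34,276 + €36,607 + €1,260 = €270,299 (over)
Week 7–Week 11: €30,614 + €34,276 + €36,607 + €1,260 + €44,587 = €147,344 (under)
Week 8–Week 12: €34,276 + €36,607 + €1,260 + €44,587 + €67,827 = €184,557 (under)
Week 9–Week 13: €36,607 + €1,260 + €44,587 + €67,827 + €3,882 = €154,163 (under)
Week 10–Week 14: €1,260 + €44,587 + €67,827 + €3,882 + €2,931 = €120,487 (under)
Week 11–Week 15: €44,587 + €67,827 + €3,882 + €2,931 + €58,518 = €177,745 (under)
2 windows exceed the threshold.

2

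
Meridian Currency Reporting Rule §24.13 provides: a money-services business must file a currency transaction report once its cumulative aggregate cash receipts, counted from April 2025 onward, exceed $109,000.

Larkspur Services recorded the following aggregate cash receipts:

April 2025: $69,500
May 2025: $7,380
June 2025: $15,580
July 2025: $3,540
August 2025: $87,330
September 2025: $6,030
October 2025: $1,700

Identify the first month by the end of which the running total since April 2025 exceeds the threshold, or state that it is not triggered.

August 2025

Through April 2025: $69,500
Through May 2025: $76,880
Through June 2025: $92,460
Through July 2025: $96,000
Through August 2025: $183,330 ← exceeds threshold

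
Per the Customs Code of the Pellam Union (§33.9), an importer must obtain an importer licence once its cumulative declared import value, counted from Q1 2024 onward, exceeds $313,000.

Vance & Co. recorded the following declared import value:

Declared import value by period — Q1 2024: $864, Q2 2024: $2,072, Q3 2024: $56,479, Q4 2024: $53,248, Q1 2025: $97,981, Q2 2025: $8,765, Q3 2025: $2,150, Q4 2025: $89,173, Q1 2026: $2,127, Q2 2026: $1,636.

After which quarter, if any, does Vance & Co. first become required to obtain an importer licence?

Q2 2026

Through Q1 2024: $864
Through Q2 2024: $2,936
Through Q3 2024: $59,415
Through Q4 2024: $112,663
Through Q1 2025: $210,644
Through Q2 2025: $219,409
Through Q3 2025: $221,559
Through Q4 2025: $310,732
Through Q1 2026: $312,859
Through Q2 2026: $314,495 ← exceeds threshold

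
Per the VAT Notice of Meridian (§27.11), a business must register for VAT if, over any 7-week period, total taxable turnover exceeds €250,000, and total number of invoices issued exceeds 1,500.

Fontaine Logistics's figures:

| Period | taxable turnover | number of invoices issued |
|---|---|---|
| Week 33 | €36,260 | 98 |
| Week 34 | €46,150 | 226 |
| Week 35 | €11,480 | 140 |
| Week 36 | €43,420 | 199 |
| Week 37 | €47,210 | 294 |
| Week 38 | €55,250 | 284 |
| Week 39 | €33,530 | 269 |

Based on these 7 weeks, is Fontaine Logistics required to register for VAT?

Yes

Total taxable turnover: €36,260 + €46,150 + €11,480 + €43,420 + €47,210 + €55,250 + €33,530 = €273,300 (> €250,000).
Total number of invoices issued: 98 + 226 + 140 + 199 + 294 + 284 + 269 = 1,510 (> 1,500).
The test is 'and': both thresholds are exceeded.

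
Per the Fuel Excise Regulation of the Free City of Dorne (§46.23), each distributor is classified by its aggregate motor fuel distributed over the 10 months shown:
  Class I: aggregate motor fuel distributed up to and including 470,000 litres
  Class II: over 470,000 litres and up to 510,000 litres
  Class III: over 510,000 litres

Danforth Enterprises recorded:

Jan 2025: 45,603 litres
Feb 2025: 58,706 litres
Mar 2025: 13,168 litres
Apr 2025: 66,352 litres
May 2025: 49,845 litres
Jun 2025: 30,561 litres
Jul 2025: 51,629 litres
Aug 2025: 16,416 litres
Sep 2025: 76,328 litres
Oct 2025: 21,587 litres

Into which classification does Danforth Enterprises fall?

Class I

Aggregate motor fuel distributed: 45,603 litres + 58,706 litres + 13,168 litres + 66,352 litres + 49,845 litres + 30,561 litres + 51,629 litres + 16,416 litres + 76,328 litres + 21,587 litres = 430,195 litres.
430,195 litres ≤ 470,000 litres, so Class I applies.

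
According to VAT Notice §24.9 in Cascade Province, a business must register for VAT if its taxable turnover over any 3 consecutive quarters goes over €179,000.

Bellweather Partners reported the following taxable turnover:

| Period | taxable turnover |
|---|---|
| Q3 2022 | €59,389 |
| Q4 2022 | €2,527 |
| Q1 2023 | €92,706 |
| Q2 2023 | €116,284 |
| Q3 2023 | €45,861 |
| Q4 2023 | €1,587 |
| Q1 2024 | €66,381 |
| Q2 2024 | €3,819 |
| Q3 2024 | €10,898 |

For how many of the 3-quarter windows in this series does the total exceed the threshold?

2

Q3 2022–Q1 2023: €59,389 + €2,527 + €92,706 = €154,622 (under)
Q4 2022–Q2 2023: €2,527 + €92,706 + €116,284 = €211,517 (over)
Q1 2023–Q3 2023: €92,706 + €116,284 + €45,861 = €254,851 (over)
Q2 2023–Q4 2023: €116,284 + €45,861 + €1,587 = €163,732 (under)
Q3 2023–Q1 2024: €45,861 + €1,587 + €66,381 = €113,829 (under)
Q4 2023–Q2 2024: €1,587 + €66,381 + €3,819 = €71,787 (under)
Q1 2024–Q3 2024: €66,381 + €3,819 + €10,898 = €81,098 (under)
2 windows exceed the threshold.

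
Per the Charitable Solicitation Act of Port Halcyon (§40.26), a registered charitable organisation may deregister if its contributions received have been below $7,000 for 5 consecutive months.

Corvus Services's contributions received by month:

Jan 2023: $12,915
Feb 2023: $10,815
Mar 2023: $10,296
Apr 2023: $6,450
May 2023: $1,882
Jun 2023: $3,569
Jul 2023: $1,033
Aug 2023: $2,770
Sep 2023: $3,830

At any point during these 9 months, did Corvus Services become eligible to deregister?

Months below $7,000: Apr 2023, May 2023, Jun 2023, Jul 2023, Aug 2023, Sep 2023.
Longest run of consecutive months below the threshold: 6.
6 ≥ 5, so Corvus Services became eligible.

Yes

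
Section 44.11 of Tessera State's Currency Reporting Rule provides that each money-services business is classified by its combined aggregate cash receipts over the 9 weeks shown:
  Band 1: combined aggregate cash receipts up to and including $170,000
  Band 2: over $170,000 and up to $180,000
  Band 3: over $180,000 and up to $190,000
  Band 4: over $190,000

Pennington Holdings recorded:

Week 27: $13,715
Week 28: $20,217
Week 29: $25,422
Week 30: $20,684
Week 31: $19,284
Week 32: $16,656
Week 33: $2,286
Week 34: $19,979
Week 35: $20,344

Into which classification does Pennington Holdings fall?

Combined aggregate cash receipts: $13,715 + $20,217 + $25,422 + $20,684 + $19,284 + $16,656 + $2,286 + $19,979 + $20,344 = $158,587.
$158,587 ≤ $170,000, so Band 1 applies.

Band 1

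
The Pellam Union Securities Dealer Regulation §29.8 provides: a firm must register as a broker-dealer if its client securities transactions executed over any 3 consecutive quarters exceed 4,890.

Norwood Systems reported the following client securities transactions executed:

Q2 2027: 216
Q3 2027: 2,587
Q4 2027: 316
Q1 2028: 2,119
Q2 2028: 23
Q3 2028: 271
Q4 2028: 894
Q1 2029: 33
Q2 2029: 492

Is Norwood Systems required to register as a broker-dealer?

Yes

Q2 2027–Q4 2027: 216 + 2,587 + 316 = 3,119 (under)
Q3 2027–Q1 2028: 2,587 + 316 + 2,119 = 5,022 (over)
Q4 2027–Q2 2028: 316 + 2,119 + 23 = 2,458 (under)
Q1 2028–Q3 2028: 2,119 + 23 + 271 = 2,413 (under)
Q2 2028–Q4 2028: 23 + 271 + 894 = 1,188 (under)
Q3 2028–Q1 2029: 271 + 894 + 33 = 1,198 (under)
Q4 2028–Q2 2029: 894 + 33 + 492 = 1,419 (under)
At least one window exceeds 4,890.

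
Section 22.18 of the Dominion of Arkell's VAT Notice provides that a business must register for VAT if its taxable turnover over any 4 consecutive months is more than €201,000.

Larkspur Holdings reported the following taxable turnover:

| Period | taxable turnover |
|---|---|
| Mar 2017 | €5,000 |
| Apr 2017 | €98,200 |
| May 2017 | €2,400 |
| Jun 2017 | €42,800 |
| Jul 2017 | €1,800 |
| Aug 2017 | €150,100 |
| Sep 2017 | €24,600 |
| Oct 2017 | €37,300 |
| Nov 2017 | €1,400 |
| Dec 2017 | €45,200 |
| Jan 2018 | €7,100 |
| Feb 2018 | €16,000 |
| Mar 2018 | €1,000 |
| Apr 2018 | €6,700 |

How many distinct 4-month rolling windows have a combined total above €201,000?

Mar 2017–Jun 2017: €5,000 + €98,200 + €2,400 + €42,800 = €148,400 (under)
Apr 2017–Jul 2017: €98,200 + €2,400 + €42,800 + €1,800 = €145,200 (under)
May 2017–Aug 2017: €2,400 + €42,800 + €1,800 + €150,100 = €197,100 (under)
Jun 2017–Sep 2017: €42,800 + €1,800 + €150,100 + €24,600 = €219,300 (over)
Jul 2017–Oct 2017: €1,800 + €150,100 + €24,600 + €37,300 = €213,800 (over)
Aug 2017–Nov 2017: €150,100 + €24,600 + €37,300 + €1,400 = €213,400 (over)
Sep 2017–Dec 2017: €24,600 + €37,300 + €1,400 + €45,200 = €108,500 (under)
Oct 2017–Jan 2018: €37,300 + €1,400 + €45,200 + €7,100 = €91,000 (under)
Nov 2017–Feb 2018: €1,400 + €45,200 + €7,100 + €16,000 = €69,700 (under)
Dec 2017–Mar 2018: €45,200 + €7,100 + €16,000 + €1,000 = €69,300 (under)
Jan 2018–Apr 2018: €7,100 + €16,000 + €1,000 + €6,700 = €30,800 (under)
3 windows exceed the threshold.

3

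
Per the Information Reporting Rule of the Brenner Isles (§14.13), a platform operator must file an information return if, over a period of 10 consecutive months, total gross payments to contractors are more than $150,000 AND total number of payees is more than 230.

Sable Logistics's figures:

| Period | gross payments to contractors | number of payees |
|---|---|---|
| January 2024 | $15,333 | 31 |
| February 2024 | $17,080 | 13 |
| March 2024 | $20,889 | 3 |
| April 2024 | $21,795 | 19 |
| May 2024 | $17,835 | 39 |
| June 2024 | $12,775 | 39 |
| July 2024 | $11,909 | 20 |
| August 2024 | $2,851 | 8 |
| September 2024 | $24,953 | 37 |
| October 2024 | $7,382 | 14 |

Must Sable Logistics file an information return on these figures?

Total gross payments to contractors: $15,333 + $17,080 + $20,889 + $21,795 + $17,835 + $12,775 + $11,909 + $2,851 + $24,953 + $7,382 = $152,802 (> $150,000).
Total number of payees: 31 + 13 + 3 + 19 + 39 + 39 + 20 + 8 + 37 + 14 = 223 (≤ 230).
The test is 'and': the rule requires both, and at least one is not exceeded.

No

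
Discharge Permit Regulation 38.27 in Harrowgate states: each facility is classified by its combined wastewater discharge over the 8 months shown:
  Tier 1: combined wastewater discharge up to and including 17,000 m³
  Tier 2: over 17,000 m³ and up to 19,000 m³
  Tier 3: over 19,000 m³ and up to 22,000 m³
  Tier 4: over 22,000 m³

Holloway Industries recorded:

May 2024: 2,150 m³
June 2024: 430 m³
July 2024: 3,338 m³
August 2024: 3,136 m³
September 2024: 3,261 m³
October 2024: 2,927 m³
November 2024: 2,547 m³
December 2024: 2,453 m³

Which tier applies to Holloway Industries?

Tier 3

Combined wastewater discharge: 2,150 m³ + 430 m³ + 3,338 m³ + 3,136 m³ + 3,261 m³ + 2,927 m³ + 2,547 m³ + 2,453 m³ = 20,242 m³.
19,000 m³ < 20,242 m³ ≤ 22,000 m³, so Tier 3 applies.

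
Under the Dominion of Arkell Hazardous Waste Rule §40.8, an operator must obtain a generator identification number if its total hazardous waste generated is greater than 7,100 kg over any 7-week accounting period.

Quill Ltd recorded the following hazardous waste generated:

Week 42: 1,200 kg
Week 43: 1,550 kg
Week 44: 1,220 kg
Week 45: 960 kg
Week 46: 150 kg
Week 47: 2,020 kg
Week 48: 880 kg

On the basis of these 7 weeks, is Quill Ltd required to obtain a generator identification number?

Total hazardous waste generated: 1,200 kg + 1,550 kg + 1,220 kg + 960 kg + 150 kg + 2,020 kg + 880 kg = 7,980 kg.
7,980 kg > 7,100 kg, so the threshold is exceeded.

Yes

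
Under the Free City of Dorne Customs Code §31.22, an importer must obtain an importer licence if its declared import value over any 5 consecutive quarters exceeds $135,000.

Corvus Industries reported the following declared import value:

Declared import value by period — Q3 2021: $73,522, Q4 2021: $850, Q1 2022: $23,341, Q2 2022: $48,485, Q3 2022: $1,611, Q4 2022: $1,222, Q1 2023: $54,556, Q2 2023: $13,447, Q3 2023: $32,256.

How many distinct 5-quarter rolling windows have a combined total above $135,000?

Q3 2021–Q3 2022: $73,522 + $850 + $23,341 + $48,485 + $1,611 = $147,809 (over)
Q4 2021–Q4 2022: $850 + $23,341 + $48,485 + $1,611 + $1,222 = $75,509 (under)
Q1 2022–Q1 2023: $23,341 + $48,485 + $1,611 + $1,222 + $54,556 = $129,215 (under)
Q2 2022–Q2 2023: $48,485 + $1,611 + $1,222 + $54,556 + $13,447 = $119,321 (under)
Q3 2022–Q3 2023: $1,611 + $1,222 + $54,556 + $13,447 + $32,256 = $103,092 (under)
1 window exceeds the threshold.

1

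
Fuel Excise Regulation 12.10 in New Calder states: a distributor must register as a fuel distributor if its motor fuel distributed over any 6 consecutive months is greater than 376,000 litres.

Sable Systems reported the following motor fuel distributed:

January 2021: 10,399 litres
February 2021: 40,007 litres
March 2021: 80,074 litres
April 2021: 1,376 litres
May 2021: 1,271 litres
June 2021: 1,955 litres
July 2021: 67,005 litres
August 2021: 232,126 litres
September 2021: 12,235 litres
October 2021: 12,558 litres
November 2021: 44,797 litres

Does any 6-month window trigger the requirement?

Yes

January 2021–June 2021: 10,399 litres + 40,007 litres + 80,074 litres + 1,376 litres + 1,271 litres + 1,955 litres = 135,082 litres (under)
February 2021–July 2021: 40,007 litres + 80,074 litres + 1,376 litres + 1,271 litres + 1,955 litres + 67,005 litres = 191,688 litres (under)
March 2021–August 2021: 80,074 litres + 1,376 litres + 1,271 litres + 1,955 litres + 67,005 litres + 232,126 litres = 383,807 litres (over)
April 2021–September 2021: 1,376 litres + 1,271 litres + 1,955 litres + 67,005 litres + 232,126 litres + 12,235 litres = 315,968 litres (under)
May 2021–October 2021: 1,271 litres + 1,955 litres + 67,005 litres + 232,126 litres + 12,235 litres + 12,558 litres = 327,150 litres (under)
June 2021–November 2021: 1,955 litres + 67,005 litres + 232,126 litres + 12,235 litres + 12,558 litres + 44,797 litres = 370,676 litres (under)
At least one window exceeds 376,000 litres.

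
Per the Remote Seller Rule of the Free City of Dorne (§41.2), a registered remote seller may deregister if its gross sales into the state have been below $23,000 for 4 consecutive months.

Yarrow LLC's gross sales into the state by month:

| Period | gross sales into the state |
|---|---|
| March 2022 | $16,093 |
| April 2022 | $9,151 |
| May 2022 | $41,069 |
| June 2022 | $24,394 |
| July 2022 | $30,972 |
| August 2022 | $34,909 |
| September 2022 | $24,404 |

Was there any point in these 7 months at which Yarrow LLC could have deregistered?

Months below $23,000: March 2022, April 2022.
Longest run of consecutive months below the threshold: 2.
2 < 4, so Yarrow LLC never became eligible.

No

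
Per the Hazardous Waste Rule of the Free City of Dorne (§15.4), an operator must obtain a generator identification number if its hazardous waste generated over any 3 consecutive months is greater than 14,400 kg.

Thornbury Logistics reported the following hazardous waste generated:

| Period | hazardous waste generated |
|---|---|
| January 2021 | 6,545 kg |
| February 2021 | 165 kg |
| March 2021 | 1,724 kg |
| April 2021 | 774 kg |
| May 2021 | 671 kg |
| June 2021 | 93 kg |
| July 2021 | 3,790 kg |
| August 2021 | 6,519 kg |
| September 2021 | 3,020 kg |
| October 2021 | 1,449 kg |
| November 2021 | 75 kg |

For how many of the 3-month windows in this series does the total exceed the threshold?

January 2021–March 2021: 6,545 kg + 165 kg + 1,724 kg = 8,434 kg (under)
February 2021–April 2021: 165 kg + 1,724 kg + 774 kg = 2,663 kg (under)
March 2021–May 2021: 1,724 kg + 774 kg + 671 kg = 3,169 kg (under)
April 2021–June 2021: 774 kg + 671 kg + 93 kg = 1,538 kg (under)
May 2021–July 2021: 671 kg + 93 kg + 3,790 kg = 4,554 kg (under)
June 2021–August 2021: 93 kg + 3,790 kg + 6,519 kg = 10,402 kg (under)
July 2021–September 2021: 3,790 kg + 6,519 kg + 3,020 kg = 13,329 kg (under)
August 2021–October 2021: 6,519 kg + 3,020 kg + 1,449 kg = 10,988 kg (under)
September 2021–November 2021: 3,020 kg + 1,449 kg + 75 kg = 4,544 kg (under)
0 windows exceed the threshold.

0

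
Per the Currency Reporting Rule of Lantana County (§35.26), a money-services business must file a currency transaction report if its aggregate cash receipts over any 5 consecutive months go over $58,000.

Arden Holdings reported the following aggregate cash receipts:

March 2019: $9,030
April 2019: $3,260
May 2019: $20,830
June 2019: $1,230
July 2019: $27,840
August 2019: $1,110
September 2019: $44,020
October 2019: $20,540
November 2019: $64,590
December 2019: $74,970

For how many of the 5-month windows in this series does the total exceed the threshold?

March 2019–July 2019: $9,030 + $3,260 + $20,830 + $1,230 + $27,840 = $62,190 (over)
April 2019–August 2019: $3,260 + $20,830 + $1,230 + $27,840 + $1,110 = $54,270 (under)
May 2019–September 2019: $20,830 + $1,230 + $27,840 + $1,110 + $44,020 = $95,030 (over)
June 2019–October 2019: $1,230 + $27,840 + $1,110 + $44,020 + $20,540 = $94,740 (over)
July 2019–November 2019: $27,840 + $1,110 + $44,020 + $20,540 + $64,590 = $158,100 (over)
August 2019–December 2019: $1,110 + $44,020 + $20,540 + $64,590 + $74,970 = $205,230 (over)
5 windows exceed the threshold.

5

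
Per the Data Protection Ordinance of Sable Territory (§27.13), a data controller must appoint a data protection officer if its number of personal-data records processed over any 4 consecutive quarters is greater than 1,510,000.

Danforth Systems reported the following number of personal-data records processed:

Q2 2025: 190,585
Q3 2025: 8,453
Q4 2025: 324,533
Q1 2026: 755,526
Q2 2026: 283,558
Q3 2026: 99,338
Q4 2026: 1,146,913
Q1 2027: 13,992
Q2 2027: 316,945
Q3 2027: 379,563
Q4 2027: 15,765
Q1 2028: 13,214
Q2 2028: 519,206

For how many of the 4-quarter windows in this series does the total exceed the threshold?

Q2 2025–Q1 2026: 190,585 + 8,453 + 324,533 + 755,526 = 1,279,097 (under)
Q3 2025–Q2 2026: 8,453 + 324,533 + 755,526 + 283,558 = 1,372,070 (under)
Q4 2025–Q3 2026: 324,533 + 755,526 + 283,558 + 99,338 = 1,462,955 (under)
Q1 2026–Q4 2026: 755,526 + 283,558 + 99,338 + 1,146,913 = 2,285,335 (over)
Q2 2026–Q1 2027: 283,558 + 99,338 + 1,146,913 + 13,992 = 1,543,801 (over)
Q3 2026–Q2 2027: 99,338 + 1,146,913 + 13,992 + 316,945 = 1,577,188 (over)
Q4 2026–Q3 2027: 1,146,913 + 13,992 + 316,945 + 379,563 = 1,857,413 (over)
Q1 2027–Q4 2027: 13,992 + 316,945 + 379,563 + 15,765 = 726,265 (under)
Q2 2027–Q1 2028: 316,945 + 379,563 + 15,765 + 13,214 = 725,487 (under)
Q3 2027–Q2 2028: 379,563 + 15,765 + 13,214 + 519,206 = 927,748 (under)
4 windows exceed the threshold.

4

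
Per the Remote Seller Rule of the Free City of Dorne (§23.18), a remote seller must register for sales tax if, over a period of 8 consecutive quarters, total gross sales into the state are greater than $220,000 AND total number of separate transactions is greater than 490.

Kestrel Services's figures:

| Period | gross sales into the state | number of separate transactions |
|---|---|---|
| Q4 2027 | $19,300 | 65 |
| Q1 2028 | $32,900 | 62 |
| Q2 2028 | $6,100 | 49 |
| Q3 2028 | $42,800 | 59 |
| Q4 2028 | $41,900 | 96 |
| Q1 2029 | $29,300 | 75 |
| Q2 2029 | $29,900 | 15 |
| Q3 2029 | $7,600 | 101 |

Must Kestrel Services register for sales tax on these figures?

No

Total gross sales into the state: $19,300 + $32,900 + $6,100 + $42,800 + $41,900 + $29,300 + $29,900 + $7,600 = $209,800 (≤ $220,000).
Total number of separate transactions: 65 + 62 + 49 + 59 + 96 + 75 + 15 + 101 = 522 (> 490).
The test is 'and': the rule requires both, and at least one is not exceeded.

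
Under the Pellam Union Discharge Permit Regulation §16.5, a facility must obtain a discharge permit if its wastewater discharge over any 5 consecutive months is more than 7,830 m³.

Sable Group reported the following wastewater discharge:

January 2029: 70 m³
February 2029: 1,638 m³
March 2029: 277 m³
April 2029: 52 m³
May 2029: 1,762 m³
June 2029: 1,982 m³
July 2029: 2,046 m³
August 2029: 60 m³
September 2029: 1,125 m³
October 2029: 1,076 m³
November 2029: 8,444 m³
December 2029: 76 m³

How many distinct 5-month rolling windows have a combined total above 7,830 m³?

January 2029–May 2029: 70 m³ + 1,638 m³ + 277 m³ + 52 m³ + 1,762 m³ = 3,799 m³ (under)
February 2029–June 2029: 1,638 m³ + 277 m³ + 52 m³ + 1,762 m³ + 1,982 m³ = 5,711 m³ (under)
March 2029–July 2029: 277 m³ + 52 m³ + 1,762 m³ + 1,982 m³ + 2,046 m³ = 6,119 m³ (under)
April 2029–August 2029: 52 m³ + 1,762 m³ + 1,982 m³ + 2,046 m³ + 60 m³ = 5,902 m³ (under)
May 2029–September 2029: 1,762 m³ + 1,982 m³ + 2,046 m³ + 60 m³ + 1,125 m³ = 6,975 m³ (under)
June 2029–October 2029: 1,982 m³ + 2,046 m³ + 60 m³ + 1,125 m³ + 1,076 m³ = 6,289 m³ (under)
July 2029–November 2029: 2,046 m³ + 60 m³ + 1,125 m³ + 1,076 m³ + 8,444 m³ = 12,751 m³ (over)
August 2029–December 2029: 60 m³ + 1,125 m³ + 1,076 m³ + 8,444 m³ + 76 m³ = 10,781 m³ (over)
2 windows exceed the threshold.

2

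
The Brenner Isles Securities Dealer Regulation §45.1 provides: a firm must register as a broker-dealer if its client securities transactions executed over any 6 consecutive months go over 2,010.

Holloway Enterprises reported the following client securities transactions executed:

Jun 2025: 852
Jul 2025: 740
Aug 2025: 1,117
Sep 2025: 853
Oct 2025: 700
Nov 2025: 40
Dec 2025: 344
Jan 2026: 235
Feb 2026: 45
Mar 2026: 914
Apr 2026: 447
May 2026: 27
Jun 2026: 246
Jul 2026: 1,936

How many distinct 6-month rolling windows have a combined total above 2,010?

Jun 2025–Nov 2025: 852 + 740 + 1,117 + 853 + 700 + 40 = 4,302 (over)
Jul 2025–Dec 2025: 740 + 1,117 + 853 + 700 + 40 + 344 = 3,794 (over)
Aug 2025–Jan 2026: 1,117 + 853 + 700 + 40 + 344 + 235 = 3,289 (over)
Sep 2025–Feb 2026: 853 + 700 + 40 + 344 + 235 + 45 = 2,217 (over)
Oct 2025–Mar 2026: 700 + 40 + 344 + 235 + 45 + 914 = 2,278 (over)
Nov 2025–Apr 2026: 40 + 344 + 235 + 45 + 914 + 447 = 2,025 (over)
Dec 2025–May 2026: 344 + 235 + 45 + 914 + 447 + 27 = 2,012 (over)
Jan 2026–Jun 2026: 235 + 45 + 914 + 447 + 27 + 246 = 1,914 (under)
Feb 2026–Jul 2026: 45 + 914 + 447 + 27 + 246 + 1,936 = 3,615 (over)
8 windows exceed the threshold.

8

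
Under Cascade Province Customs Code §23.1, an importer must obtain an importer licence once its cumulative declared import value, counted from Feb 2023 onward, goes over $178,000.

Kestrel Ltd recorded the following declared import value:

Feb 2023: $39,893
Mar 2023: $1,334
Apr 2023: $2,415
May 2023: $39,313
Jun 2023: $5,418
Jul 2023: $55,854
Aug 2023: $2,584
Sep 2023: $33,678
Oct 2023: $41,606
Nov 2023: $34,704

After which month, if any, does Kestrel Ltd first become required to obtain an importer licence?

Sep 2023

Through Feb 2023: $39,893
Through Mar 2023: $41,227
Through Apr 2023: $43,642
Through May 2023: $82,955
Through Jun 2023: $88,373
Through Jul 2023: $144,227
Through Aug 2023: $146,811
Through Sep 2023: $180,489 ← exceeds threshold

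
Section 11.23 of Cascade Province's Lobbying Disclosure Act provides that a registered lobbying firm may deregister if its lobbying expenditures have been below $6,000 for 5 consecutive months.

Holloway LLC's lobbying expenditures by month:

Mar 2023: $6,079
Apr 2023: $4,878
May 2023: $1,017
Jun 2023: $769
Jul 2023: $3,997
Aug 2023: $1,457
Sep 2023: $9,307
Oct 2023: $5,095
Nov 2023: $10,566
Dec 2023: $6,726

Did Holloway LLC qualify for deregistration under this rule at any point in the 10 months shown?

Yes

Months below $6,000: Apr 2023, May 2023, Jun 2023, Jul 2023, Aug 2023, Oct 2023.
Longest run of consecutive months below the threshold: 5.
5 ≥ 5, so Holloway LLC became eligible.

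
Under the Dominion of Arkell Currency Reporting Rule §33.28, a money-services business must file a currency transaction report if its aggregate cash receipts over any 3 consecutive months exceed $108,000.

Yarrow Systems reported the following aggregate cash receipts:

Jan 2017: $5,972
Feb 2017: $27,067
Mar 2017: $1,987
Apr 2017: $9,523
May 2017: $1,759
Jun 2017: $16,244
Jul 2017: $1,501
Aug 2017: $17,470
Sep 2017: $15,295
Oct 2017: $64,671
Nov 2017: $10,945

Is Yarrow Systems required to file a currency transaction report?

Jan 2017–Mar 2017: $5,972 + $27,067 + $1,987 = $35,026 (under)
Feb 2017–Apr 2017: $27,067 + $1,987 + $9,523 = $38,577 (under)
Mar 2017–May 2017: $1,987 + $9,523 + $1,759 = $13,269 (under)
Apr 2017–Jun 2017: $9,523 + $1,759 + $16,244 = $27,526 (under)
May 2017–Jul 2017: $1,759 + $16,244 + $1,501 = $19,504 (under)
Jun 2017–Aug 2017: $16,244 + $1,501 + $17,470 = $35,215 (under)
Jul 2017–Sep 2017: $1,501 + $17,470 + $15,295 = $34,266 (under)
Aug 2017–Oct 2017: $17,470 + $15,295 + $64,671 = $97,436 (under)
Sep 2017–Nov 2017: $15,295 + $64,671 + $10,945 = $90,911 (under)
No window exceeds $108,000.

No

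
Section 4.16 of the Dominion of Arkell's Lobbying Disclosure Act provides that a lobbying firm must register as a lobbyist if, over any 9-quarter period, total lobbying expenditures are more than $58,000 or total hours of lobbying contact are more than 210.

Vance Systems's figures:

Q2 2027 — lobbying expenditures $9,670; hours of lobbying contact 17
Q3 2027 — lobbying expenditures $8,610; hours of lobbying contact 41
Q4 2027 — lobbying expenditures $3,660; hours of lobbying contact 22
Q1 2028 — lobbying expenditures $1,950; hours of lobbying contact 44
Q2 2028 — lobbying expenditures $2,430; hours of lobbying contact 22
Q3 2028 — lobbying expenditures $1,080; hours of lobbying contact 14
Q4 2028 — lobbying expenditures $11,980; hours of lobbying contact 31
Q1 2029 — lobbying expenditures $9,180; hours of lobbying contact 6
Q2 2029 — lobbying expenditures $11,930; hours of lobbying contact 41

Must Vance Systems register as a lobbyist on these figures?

Yes

Total lobbying expenditures: $9,670 + $8,610 + $3,660 + $1,950 + $2,430 + $1,080 + $11,980 + $9,180 + $11,930 = $60,490 (> $58,000).
Total hours of lobbying contact: 17 + 41 + 22 + 44 + 22 + 14 + 31 + 6 + 41 = 238 (> 210).
The test is 'or': at least one threshold is exceeded.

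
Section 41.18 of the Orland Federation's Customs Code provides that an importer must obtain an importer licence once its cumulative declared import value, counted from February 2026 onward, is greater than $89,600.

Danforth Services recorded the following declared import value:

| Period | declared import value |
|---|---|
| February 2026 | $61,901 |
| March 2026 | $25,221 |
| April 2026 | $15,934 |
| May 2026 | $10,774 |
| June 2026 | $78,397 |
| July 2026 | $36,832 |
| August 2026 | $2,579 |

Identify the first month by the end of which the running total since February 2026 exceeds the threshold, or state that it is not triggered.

April 2026

Through February 2026: $61,901
Through March 2026: $87,122
Through April 2026: $103,056 ← exceeds threshold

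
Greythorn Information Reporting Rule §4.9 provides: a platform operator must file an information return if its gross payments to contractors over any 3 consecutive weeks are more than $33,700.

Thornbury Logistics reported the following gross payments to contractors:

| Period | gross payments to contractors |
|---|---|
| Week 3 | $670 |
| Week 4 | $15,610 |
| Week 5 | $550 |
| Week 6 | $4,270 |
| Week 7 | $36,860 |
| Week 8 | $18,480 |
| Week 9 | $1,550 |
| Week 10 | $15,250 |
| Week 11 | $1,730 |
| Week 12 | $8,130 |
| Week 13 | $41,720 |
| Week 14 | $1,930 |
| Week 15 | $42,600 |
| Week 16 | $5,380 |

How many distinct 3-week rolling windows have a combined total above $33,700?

8

Week 3–Week 5: $670 + $15,610 + $550 = $16,830 (under)
Week 4–Week 6: $15,610 + $550 + $4,270 = $20,430 (under)
Week 5–Week 7: $550 + $4,270 + $36,860 = $41,680 (over)
Week 6–Week 8: $4,270 + $36,860 + $18,480 = $59,610 (over)
Week 7–Week 9: $36,860 + $18,480 + $1,550 = $56,890 (over)
Week 8–Week 10: $18,480 + $1,550 + $15,250 = $35,280 (over)
Week 9–Week 11: $1,550 + $15,250 + $1,730 = $18,530 (under)
Week 10–Week 12: $15,250 + $1,730 + $8,130 = $25,110 (under)
Week 11–Week 13: $1,730 + $8,130 + $41,720 = $51,580 (over)
Week 12–Week 14: $8,130 + $41,720 + $1,930 = $51,780 (over)
Week 13–Week 15: $41,720 + $1,930 + $42,600 = $86,250 (over)
Week 14–Week 16: $1,930 + $42,600 + $5,380 = $49,910 (over)
8 windows exceed the threshold.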